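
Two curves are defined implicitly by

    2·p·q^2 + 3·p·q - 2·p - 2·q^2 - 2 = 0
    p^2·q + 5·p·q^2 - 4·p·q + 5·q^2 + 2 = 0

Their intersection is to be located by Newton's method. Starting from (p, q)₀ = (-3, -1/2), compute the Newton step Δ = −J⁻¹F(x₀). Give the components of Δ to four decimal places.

At (-3, -1/2): F = (6.5000, -11.0000).
Jacobian J = [[2·q^2 + 3·q - 2, 4·p·q + 3·p - 4·q], [2·p·q + 5·q^2 - 4·q, p^2 + 10·p·q - 4·p + 10·q]].
At the point, J = [[-3.0000, -1.0000], [6.2500, 31.0000]] (det J = -86.7500).
Solving J·Δ = −F gives Δ = (2.1960, -0.0879).

(2.1960, -0.0879)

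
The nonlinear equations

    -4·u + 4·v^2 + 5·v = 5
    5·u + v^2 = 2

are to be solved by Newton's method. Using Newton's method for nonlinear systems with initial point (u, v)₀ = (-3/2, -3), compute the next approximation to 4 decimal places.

At (-3/2, -3): F = (22.0000, -0.5000).
Jacobian J = [[-4, 8·v + 5], [5, 2·v]].
At the point, J = [[-4.0000, -19.0000], [5.0000, -6.0000]] (det J = 119.0000).
Solving J·Δ = −F gives Δ = (1.1891, 0.9076).
Then the next iterate is (u, v)₁ = (-0.3109, -2.0924).

(-0.3109, -2.0924)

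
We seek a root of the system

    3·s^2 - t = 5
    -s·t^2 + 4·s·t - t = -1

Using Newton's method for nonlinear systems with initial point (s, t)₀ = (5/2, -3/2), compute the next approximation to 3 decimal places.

(1.524, -0.889)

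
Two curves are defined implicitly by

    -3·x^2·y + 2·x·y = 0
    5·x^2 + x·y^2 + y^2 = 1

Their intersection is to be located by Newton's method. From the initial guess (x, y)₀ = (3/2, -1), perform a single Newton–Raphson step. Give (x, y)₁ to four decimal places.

At (3/2, -1): F = (3.7500, 12.7500).
Jacobian J = [[-6·x·y + 2·y, -3·x^2 + 2·x], [10·x + y^2, 2·x·y + 2·y]].
At the point, J = [[7.0000, -3.7500], [16.0000, -5.0000]] (det J = 25.0000).
Solving J·Δ = −F gives Δ = (-1.1625, -1.1700).
Then the next iterate is (x, y)₁ = (0.3375, -2.1700).

(0.3375, -2.1700)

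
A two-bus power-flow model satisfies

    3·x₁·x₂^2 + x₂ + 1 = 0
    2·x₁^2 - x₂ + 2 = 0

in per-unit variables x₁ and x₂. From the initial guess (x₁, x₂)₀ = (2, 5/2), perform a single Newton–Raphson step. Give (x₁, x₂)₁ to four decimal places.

(0.9747, 1.7976)

At (2, 5/2): F = (41.0000, 7.5000).
Jacobian J = [[3·x₂^2, 6·x₁·x₂ + 1], [4·x₁, -1]].
At the point, J = [[18.7500, 31.0000], [8.0000, -1.0000]] (det J = -266.7500).
Solving J·Δ = −F gives Δ = (-1.0253, -0.7024).
Then the next iterate is (x₁, x₂)₁ = (0.9747, 1.7976).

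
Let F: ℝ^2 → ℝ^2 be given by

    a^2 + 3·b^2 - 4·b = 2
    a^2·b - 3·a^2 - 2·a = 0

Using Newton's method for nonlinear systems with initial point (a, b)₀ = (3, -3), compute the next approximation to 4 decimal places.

(1.8414, -1.2251)

At (3, -3): F = (46.0000, -60.0000).
Jacobian J = [[2·a, 6·b - 4], [2·a·b - 6·a - 2, a^2]].
At the point, J = [[6.0000, -22.0000], [-38.0000, 9.0000]] (det J = -782.0000).
Solving J·Δ = −F gives Δ = (-1.1586, 1.7749).
Then the next iterate is (a, b)₁ = (1.8414, -1.2251).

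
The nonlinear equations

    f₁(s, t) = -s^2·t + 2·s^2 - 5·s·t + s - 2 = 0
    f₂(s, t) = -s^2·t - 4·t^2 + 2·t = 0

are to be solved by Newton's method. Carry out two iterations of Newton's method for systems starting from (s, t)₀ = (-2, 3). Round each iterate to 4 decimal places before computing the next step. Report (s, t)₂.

(-0.3407, 1.2157)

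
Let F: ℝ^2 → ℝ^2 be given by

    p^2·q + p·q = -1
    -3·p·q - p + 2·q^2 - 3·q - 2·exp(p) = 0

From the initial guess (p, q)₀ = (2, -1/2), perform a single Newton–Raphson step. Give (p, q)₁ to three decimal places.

(1.181, -0.508)

At (2, -1/2): F = (-2.000, -11.77811).
Jacobian J = [[2·p·q + q, p^2 + p], [-3·q - 2·exp(p) - 1, -3·p + 4·q - 3]].
At the point, J = [[-2.500, 6.000], [-14.27811, -11.000]] (det J = 113.16867).
Solving J·Δ = −F gives Δ = (-0.819, -0.008).
Then the next iterate is (p, q)₁ = (1.181, -0.508).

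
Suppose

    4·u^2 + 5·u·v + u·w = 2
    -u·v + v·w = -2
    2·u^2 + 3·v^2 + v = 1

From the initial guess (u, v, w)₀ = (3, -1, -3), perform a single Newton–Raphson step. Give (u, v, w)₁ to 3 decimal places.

(1.085, -1.797, 7.864)

At (3, -1, -3): F = (10.000, 8.000, 19.000).
Jacobian J = [[8·u + 5·v + w, 5·u, u], [-v, -u + w, v], [4·u, 6·v + 1, 0]].
At the point, J = [[16.000, 15.000, 3.000], [1.000, -6.000, -1.000], [12.000, -5.000, 0.000]] (det J = -59.000).
Solving J·Δ = −F gives Δ = (-1.915, -0.797, 10.864).
Then the next iterate is (u, v, w)₁ = (1.085, -1.797, 7.864).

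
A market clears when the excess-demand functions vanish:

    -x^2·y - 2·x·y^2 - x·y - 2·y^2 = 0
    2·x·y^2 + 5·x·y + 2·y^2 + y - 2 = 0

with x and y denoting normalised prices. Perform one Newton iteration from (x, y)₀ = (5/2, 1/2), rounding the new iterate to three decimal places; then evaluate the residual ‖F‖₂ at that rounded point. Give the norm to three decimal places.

2.245

At (5/2, 1/2): F = (-6.125, 6.500).
Jacobian J = [[-2·x·y - 2·y^2 - y, -x^2 - 4·x·y - x - 4·y], [2·y^2 + 5·y, 4·x·y + 5·x + 4·y + 1]].
At the point, J = [[-3.500, -15.750], [3.000, 20.500]] (det J = -24.500).
Solving J·Δ = −F gives Δ = (-0.946, -0.179).
Then the next iterate is (x, y)₁ = (1.554, 0.321).
Re-evaluating at (1.554, 0.321): F = (-1.80036, 1.34150), so ‖F‖₂ = 2.245.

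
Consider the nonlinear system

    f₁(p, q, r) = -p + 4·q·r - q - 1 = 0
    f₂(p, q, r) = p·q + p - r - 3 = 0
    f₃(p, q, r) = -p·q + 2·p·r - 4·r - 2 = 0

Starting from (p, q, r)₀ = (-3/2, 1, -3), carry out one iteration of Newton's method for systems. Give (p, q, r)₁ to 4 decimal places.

(0.0698, 0.2889, -1.7937)

At (-3/2, 1, -3): F = (-12.5000, -3.0000, 20.5000).
Jacobian J = [[-1, 4·r - 1, 4·q], [q + 1, p, -1], [-q + 2·r, -p, 2·p - 4]].
At the point, J = [[-1.0000, -13.0000, 4.0000], [2.0000, -1.5000, -1.0000], [-7.0000, 1.5000, -7.0000]] (det J = -315.0000).
Solving J·Δ = −F gives Δ = (1.5698, -0.7111, 1.2063).
Then the next iterate is (p, q, r)₁ = (0.0698, 0.2889, -1.7937).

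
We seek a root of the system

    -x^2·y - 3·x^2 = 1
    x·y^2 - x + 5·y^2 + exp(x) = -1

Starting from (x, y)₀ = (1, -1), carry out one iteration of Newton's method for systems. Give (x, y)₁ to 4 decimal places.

(0.1183, -0.4732)

At (1, -1): F = (-3.0000, 8.718282).
Jacobian J = [[-2·x·y - 6·x, -x^2], [y^2 + exp(x) - 1, 2·x·y + 10·y]].
At the point, J = [[-4.0000, -1.0000], [2.718282, -12.0000]] (det J = 50.718282).
Solving J·Δ = −F gives Δ = (-0.8817, 0.5268).
Then the next iterate is (x, y)₁ = (0.1183, -0.4732).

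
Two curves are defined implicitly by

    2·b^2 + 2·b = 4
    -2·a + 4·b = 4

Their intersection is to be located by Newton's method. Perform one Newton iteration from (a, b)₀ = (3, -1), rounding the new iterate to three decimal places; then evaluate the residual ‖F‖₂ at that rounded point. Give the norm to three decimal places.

8.000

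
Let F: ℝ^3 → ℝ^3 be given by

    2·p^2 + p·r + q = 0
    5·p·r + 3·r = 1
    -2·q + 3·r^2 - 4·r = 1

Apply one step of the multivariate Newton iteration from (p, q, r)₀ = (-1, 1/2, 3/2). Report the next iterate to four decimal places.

(-0.1600, 2.7500, 2.6500)

At (-1, 1/2, 3/2): F = (1.0000, -4.0000, -1.2500).
Jacobian J = [[4·p + r, 1, p], [5·r, 0, 5·p + 3], [0, -2, 6·r - 4]].
At the point, J = [[-2.5000, 1.0000, -1.0000], [7.5000, 0.0000, -2.0000], [0.0000, -2.0000, 5.0000]] (det J = -12.5000).
Solving J·Δ = −F gives Δ = (0.8400, 2.2500, 1.1500).
Then the next iterate is (p, q, r)₁ = (-0.1600, 2.7500, 2.6500).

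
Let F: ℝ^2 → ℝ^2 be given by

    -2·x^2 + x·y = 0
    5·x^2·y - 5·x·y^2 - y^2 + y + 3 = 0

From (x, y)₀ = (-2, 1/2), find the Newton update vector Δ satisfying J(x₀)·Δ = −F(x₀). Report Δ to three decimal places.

At (-2, 1/2): F = (-9.000, 15.750).
Jacobian J = [[-4·x + y, x], [10·x·y - 5·y^2, 5·x^2 - 10·x·y - 2·y + 1]].
At the point, J = [[8.500, -2.000], [-11.250, 30.000]] (det J = 232.500).
Solving J·Δ = −F gives Δ = (1.026, -0.140).

(1.026, -0.140)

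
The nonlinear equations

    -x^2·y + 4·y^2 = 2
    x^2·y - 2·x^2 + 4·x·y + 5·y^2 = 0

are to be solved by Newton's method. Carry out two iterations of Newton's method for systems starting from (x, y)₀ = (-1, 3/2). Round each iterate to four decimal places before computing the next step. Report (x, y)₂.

(-0.7483, 0.7914)

At (-1, 3/2): F = (5.5000, 4.7500).
Jacobian J = [[-2·x·y, -x^2 + 8·y], [2·x·y - 4·x + 4·y, x^2 + 4·x + 10·y]].
At the point, J = [[3.0000, 11.0000], [7.0000, 12.0000]] (det J = -41.0000).
Solving J·Δ = −F gives Δ = (0.3354, -0.5915).
Then the next iterate is (x, y)₁ = (-0.6646, 0.9085).
Round to (-0.6646, 0.9085) and repeat: F = (0.900211, 1.229597), J = [[1.207578, 6.826307], [5.084822, 6.868293]].
Δ = (-0.0837, -0.1171), so (x, y)₂ = (-0.7483, 0.7914).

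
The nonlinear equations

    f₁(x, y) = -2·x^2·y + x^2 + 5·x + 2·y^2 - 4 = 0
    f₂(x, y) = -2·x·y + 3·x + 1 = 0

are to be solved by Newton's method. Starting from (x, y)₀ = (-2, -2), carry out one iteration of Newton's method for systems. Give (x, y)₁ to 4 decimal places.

(0.9231, -3.8654)

At (-2, -2): F = (14.0000, -13.0000).
Jacobian J = [[-4·x·y + 2·x + 5, -2·x^2 + 4·y], [-2·y + 3, -2·x]].
At the point, J = [[-15.0000, -16.0000], [7.0000, 4.0000]] (det J = 52.0000).
Solving J·Δ = −F gives Δ = (2.9231, -1.8654).
Then the next iterate is (x, y)₁ = (0.9231, -3.8654).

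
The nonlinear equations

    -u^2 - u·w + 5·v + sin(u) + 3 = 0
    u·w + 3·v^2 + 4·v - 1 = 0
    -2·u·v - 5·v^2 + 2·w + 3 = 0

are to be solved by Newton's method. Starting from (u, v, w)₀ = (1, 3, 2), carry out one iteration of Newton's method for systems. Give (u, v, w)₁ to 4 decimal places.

(3.3520, 1.0590, -0.0009)

At (1, 3, 2): F = (15.841471, 40.0000, -44.0000).
Jacobian J = [[-2·u - w + cos(u), 5, -u], [w, 6·v + 4, u], [-2·v, -2·u - 10·v, 2]].
At the point, J = [[-3.459698, 5.0000, -1.0000], [2.0000, 22.0000, 1.0000], [-6.0000, -32.0000, 2.0000]] (det J = -380.937025).
Solving J·Δ = −F gives Δ = (2.3520, -1.9410, -2.0009).
Then the next iterate is (u, v, w)₁ = (3.3520, 1.0590, -0.0009).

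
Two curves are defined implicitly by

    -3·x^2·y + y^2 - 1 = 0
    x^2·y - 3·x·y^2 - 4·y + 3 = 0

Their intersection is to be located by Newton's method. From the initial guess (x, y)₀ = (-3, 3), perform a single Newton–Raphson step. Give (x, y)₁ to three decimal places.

(-2.006, 2.080)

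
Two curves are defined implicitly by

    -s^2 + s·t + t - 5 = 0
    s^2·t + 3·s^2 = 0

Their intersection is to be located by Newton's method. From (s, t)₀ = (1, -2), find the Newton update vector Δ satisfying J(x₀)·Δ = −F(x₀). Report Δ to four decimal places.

(-1.5000, 2.0000)

At (1, -2): F = (-10.0000, 1.0000).
Jacobian J = [[-2·s + t, s + 1], [2·s·t + 6·s, s^2]].
At the point, J = [[-4.0000, 2.0000], [2.0000, 1.0000]] (det J = -8.0000).
Solving J·Δ = −F gives Δ = (-1.5000, 2.0000).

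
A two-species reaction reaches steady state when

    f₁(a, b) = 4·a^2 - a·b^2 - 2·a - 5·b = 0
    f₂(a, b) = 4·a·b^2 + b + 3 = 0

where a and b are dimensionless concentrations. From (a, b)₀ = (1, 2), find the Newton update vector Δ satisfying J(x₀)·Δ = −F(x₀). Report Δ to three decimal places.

At (1, 2): F = (-12.000, 21.000).
Jacobian J = [[8·a - b^2 - 2, -2·a·b - 5], [4·b^2, 8·a·b + 1]].
At the point, J = [[2.000, -9.000], [16.000, 17.000]] (det J = 178.000).
Solving J·Δ = −F gives Δ = (0.084, -1.315).

(0.084, -1.315)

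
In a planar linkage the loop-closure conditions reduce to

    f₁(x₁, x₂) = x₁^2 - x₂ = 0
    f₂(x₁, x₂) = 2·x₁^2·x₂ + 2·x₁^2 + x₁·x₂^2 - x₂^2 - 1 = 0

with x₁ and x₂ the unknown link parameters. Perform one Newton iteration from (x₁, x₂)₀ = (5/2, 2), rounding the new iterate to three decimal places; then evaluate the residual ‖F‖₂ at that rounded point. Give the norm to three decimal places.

At (5/2, 2): F = (4.250, 42.500).
Jacobian J = [[2·x₁, -1], [4·x₁·x₂ + 4·x₁ + x₂^2, 2·x₁^2 + 2·x₁·x₂ - 2·x₂]].
At the point, J = [[5.000, -1.000], [34.000, 18.500]] (det J = 126.500).
Solving J·Δ = −F gives Δ = (-0.958, -0.538).
Then the next iterate is (x₁, x₂)₁ = (1.542, 1.462).
Re-evaluating at (1.542, 1.462): F = (0.91576, 11.86660), so ‖F‖₂ = 11.902.

11.902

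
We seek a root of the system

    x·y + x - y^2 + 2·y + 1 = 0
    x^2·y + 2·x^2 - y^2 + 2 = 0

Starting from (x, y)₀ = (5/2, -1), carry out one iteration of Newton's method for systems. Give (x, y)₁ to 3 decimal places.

At (5/2, -1): F = (-2.000, 7.250).
Jacobian J = [[y + 1, x - 2·y + 2], [2·x·y + 4·x, x^2 - 2·y]].
At the point, J = [[0.000, 6.500], [5.000, 8.250]] (det J = -32.500).
Solving J·Δ = −F gives Δ = (-1.958, 0.308).
Then the next iterate is (x, y)₁ = (0.542, -0.692).

(0.542, -0.692)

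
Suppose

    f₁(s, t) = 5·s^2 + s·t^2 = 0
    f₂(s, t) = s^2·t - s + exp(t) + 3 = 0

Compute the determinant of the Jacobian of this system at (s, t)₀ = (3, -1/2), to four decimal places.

278.5976

J = [[10·s + t^2, 2·s·t], [2·s·t - 1, s^2 + exp(t)]].
At the point, J = [[30.2500, -3.0000], [-4.0000, 9.606531]].
det J = 278.5976.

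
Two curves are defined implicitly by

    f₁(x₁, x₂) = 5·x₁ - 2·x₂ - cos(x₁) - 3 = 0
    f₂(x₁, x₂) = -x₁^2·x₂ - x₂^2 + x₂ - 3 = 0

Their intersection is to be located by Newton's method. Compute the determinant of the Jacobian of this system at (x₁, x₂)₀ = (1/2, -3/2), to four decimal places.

J = [[sin(x₁) + 5, -2], [-2·x₁·x₂, -x₁^2 - 2·x₂ + 1]].
At the point, J = [[5.479426, -2.0000], [1.5000, 3.7500]].
det J = 23.5478.

23.5478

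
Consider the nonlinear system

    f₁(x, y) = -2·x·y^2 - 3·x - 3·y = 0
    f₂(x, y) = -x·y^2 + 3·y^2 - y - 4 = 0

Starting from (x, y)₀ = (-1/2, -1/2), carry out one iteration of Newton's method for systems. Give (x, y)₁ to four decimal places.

At (-1/2, -1/2): F = (3.2500, -2.6250).
Jacobian J = [[-2·y^2 - 3, -4·x·y - 3], [-y^2, -2·x·y + 6·y - 1]].
At the point, J = [[-3.5000, -4.0000], [-0.2500, -4.5000]] (det J = 14.7500).
Solving J·Δ = −F gives Δ = (1.7034, -0.6780).
Then the next iterate is (x, y)₁ = (1.2034, -1.1780).

(1.2034, -1.1780)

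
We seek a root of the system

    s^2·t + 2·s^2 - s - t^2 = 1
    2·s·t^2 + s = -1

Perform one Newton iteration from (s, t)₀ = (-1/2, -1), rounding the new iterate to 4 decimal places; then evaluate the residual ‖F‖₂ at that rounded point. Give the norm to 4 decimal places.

At (-1/2, -1): F = (-1.2500, -0.5000).
Jacobian J = [[2·s·t + 4·s - 1, s^2 - 2·t], [2·t^2 + 1, 4·s·t]].
At the point, J = [[-2.0000, 2.2500], [3.0000, 2.0000]] (det J = -10.7500).
Solving J·Δ = −F gives Δ = (-0.1279, 0.4419).
Then the next iterate is (s, t)₁ = (-0.6279, -0.5581).
Re-evaluating at (-0.6279, -0.5581): F = (-0.115094, -0.019051), so ‖F‖₂ = 0.1167.

0.1167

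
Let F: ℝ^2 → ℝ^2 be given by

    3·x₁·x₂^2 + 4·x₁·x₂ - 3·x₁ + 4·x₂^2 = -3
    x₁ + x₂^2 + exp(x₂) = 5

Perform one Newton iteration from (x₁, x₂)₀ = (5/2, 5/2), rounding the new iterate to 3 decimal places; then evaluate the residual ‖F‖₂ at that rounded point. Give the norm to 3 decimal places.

At (5/2, 5/2): F = (92.375, 15.93249).
Jacobian J = [[3·x₂^2 + 4·x₂ - 3, 6·x₁·x₂ + 4·x₁ + 8·x₂], [1, 2·x₂ + exp(x₂)]].
At the point, J = [[25.750, 67.500], [1.000, 17.18249]] (det J = 374.94922).
Solving J·Δ = −F gives Δ = (-1.365, -0.848).
Then the next iterate is (x₁, x₂)₁ = (1.135, 1.652).
Re-evaluating at (1.135, 1.652): F = (27.30410, 4.08151), so ‖F‖₂ = 27.607.

27.607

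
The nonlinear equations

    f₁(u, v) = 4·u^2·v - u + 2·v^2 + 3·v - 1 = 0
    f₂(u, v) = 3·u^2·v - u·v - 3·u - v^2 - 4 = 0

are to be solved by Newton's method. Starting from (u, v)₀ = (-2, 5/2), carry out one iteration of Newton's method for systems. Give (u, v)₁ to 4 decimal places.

At (-2, 5/2): F = (61.0000, 30.7500).
Jacobian J = [[8·u·v - 1, 4·u^2 + 4·v + 3], [6·u·v - v - 3, 3·u^2 - u - 2·v]].
At the point, J = [[-41.0000, 29.0000], [-35.5000, 9.0000]] (det J = 660.5000).
Solving J·Δ = −F gives Δ = (0.5189, -1.3698).
Then the next iterate is (u, v)₁ = (-1.4811, 1.1302).

(-1.4811, 1.1302)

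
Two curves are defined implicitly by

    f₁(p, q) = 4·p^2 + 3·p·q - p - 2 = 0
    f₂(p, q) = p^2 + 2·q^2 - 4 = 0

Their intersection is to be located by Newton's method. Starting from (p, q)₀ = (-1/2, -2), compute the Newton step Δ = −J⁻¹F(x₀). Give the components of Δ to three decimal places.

(0.158, 0.512)

At (-1/2, -2): F = (2.500, 4.250).
Jacobian J = [[8·p + 3·q - 1, 3·p], [2·p, 4·q]].
At the point, J = [[-11.000, -1.500], [-1.000, -8.000]] (det J = 86.500).
Solving J·Δ = −F gives Δ = (0.158, 0.512).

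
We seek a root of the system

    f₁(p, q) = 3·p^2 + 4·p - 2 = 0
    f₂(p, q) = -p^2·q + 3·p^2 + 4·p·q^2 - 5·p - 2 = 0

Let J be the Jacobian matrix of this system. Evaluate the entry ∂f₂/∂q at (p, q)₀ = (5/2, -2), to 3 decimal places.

-46.250

∂f₂/∂q = -p^2 + 8·p·q.
At (5/2, -2) this is -46.250.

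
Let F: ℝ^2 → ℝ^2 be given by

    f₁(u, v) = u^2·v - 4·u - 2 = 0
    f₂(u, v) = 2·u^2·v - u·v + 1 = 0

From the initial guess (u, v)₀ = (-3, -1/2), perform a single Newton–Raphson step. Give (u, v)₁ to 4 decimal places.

At (-3, -1/2): F = (5.5000, -9.5000).
Jacobian J = [[2·u·v - 4, u^2], [4·u·v - v, 2·u^2 - u]].
At the point, J = [[-1.0000, 9.0000], [6.5000, 21.0000]] (det J = -79.5000).
Solving J·Δ = −F gives Δ = (2.5283, -0.3302).
Then the next iterate is (u, v)₁ = (-0.4717, -0.8302).

(-0.4717, -0.8302)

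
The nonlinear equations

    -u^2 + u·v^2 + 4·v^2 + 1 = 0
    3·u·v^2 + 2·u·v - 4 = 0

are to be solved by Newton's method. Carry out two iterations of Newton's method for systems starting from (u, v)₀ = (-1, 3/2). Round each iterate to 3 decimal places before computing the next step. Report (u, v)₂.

At (-1, 3/2): F = (6.750, -13.750).
Jacobian J = [[-2·u + v^2, 2·u·v + 8·v], [3·v^2 + 2·v, 6·u·v + 2·u]].
At the point, J = [[4.250, 9.000], [9.750, -11.000]] (det J = -134.500).
Solving J·Δ = −F gives Δ = (0.368, -0.924).
Then the next iterate is (u, v)₁ = (-0.632, 0.576).
Round to (-0.632, 0.576) and repeat: F = (1.71800, -5.35711), J = [[1.59578, 3.87994], [2.14733, -3.44819]].
Δ = (1.074, -0.885), so (u, v)₂ = (0.442, -0.309).

(0.442, -0.309)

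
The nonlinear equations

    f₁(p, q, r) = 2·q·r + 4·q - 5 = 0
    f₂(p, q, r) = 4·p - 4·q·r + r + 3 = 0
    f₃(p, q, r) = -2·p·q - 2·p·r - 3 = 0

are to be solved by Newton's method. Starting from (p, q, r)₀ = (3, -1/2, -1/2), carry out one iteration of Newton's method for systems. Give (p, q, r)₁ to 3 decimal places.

(0.305, 1.025, -2.424)

At (3, -1/2, -1/2): F = (-6.500, 13.500, 3.000).
Jacobian J = [[0, 2·r + 4, 2·q], [4, -4·r, -4·q + 1], [-2·q - 2·r, -2·p, -2·p]].
At the point, J = [[0.000, 3.000, -1.000], [4.000, 2.000, 3.000], [2.000, -6.000, -6.000]] (det J = 118.000).
Solving J·Δ = −F gives Δ = (-2.695, 1.525, -1.924).
Then the next iterate is (p, q, r)₁ = (0.305, 1.025, -2.424).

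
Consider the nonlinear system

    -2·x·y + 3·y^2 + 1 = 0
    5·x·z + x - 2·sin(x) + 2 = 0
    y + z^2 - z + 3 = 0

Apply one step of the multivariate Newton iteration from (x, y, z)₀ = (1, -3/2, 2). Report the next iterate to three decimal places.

(0.593, -0.634, 0.545)

At (1, -3/2, 2): F = (10.750, 11.31706, 3.500).
Jacobian J = [[-2·y, -2·x + 6·y, 0], [5·z - 2·cos(x) + 1, 0, 5·x], [0, 1, 2·z - 1]].
At the point, J = [[3.000, -11.000, 0.000], [9.91940, 0.000, 5.000], [0.000, 1.000, 3.000]] (det J = 312.34005).
Solving J·Δ = −F gives Δ = (-0.407, 0.866, -1.455).
Then the next iterate is (x, y, z)₁ = (0.593, -0.634, 0.545).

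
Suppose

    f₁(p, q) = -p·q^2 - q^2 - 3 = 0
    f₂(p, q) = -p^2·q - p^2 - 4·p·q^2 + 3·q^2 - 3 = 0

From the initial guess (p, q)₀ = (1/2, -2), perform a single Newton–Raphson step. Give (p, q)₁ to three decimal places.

(0.213, -0.692)

At (1/2, -2): F = (-9.000, 1.250).
Jacobian J = [[-q^2, -2·p·q - 2·q], [-2·p·q - 2·p - 4·q^2, -p^2 - 8·p·q + 6·q]].
At the point, J = [[-4.000, 6.000], [-15.000, -4.250]] (det J = 107.000).
Solving J·Δ = −F gives Δ = (-0.287, 1.308).
Then the next iterate is (p, q)₁ = (0.213, -0.692).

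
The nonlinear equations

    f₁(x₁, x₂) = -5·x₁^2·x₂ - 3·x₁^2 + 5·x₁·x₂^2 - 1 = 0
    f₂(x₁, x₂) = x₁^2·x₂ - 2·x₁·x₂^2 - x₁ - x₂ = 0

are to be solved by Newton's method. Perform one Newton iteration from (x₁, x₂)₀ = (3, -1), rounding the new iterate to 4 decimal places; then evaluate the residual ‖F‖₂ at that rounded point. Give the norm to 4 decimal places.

At (3, -1): F = (32.0000, -17.0000).
Jacobian J = [[-10·x₁·x₂ - 6·x₁ + 5·x₂^2, -5·x₁^2 + 10·x₁·x₂], [2·x₁·x₂ - 2·x₂^2 - 1, x₁^2 - 4·x₁·x₂ - 1]].
At the point, J = [[17.0000, -75.0000], [-9.0000, 20.0000]] (det J = -335.0000).
Solving J·Δ = −F gives Δ = (-1.8955, -0.0030).
Then the next iterate is (x₁, x₂)₁ = (1.1045, -1.0030).
Re-evaluating at (1.1045, -1.0030): F = (7.013824, -3.547354), so ‖F‖₂ = 7.8599.

7.8599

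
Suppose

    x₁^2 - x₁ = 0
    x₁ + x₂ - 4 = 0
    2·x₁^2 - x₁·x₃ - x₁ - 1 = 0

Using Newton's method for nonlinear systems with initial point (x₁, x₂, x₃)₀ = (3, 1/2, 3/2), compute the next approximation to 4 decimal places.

At (3, 1/2, 3/2): F = (6.0000, -0.5000, 9.5000).
Jacobian J = [[2·x₁ - 1, 0, 0], [1, 1, 0], [4·x₁ - x₃ - 1, 0, -x₁]].
At the point, J = [[5.0000, 0.0000, 0.0000], [1.0000, 1.0000, 0.0000], [9.5000, 0.0000, -3.0000]] (det J = -15.0000).
Solving J·Δ = −F gives Δ = (-1.2000, 1.7000, -0.6333).
Then the next iterate is (x₁, x₂, x₃)₁ = (1.8000, 2.2000, 0.8667).

(1.8000, 2.2000, 0.8667)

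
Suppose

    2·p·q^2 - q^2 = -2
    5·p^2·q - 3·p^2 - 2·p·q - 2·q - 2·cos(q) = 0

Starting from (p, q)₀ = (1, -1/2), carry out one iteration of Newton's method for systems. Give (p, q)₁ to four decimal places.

At (1, -1/2): F = (2.2500, -5.255165).
Jacobian J = [[2·q^2, 4·p·q - 2·q], [10·p·q - 6·p - 2·q, 5·p^2 - 2·p + 2·sin(q) - 2]].
At the point, J = [[0.5000, -1.0000], [-10.0000, 0.041149]] (det J = -9.979426).
Solving J·Δ = −F gives Δ = (-0.5173, 1.9913).
Then the next iterate is (p, q)₁ = (0.4827, 1.4913).

(0.4827, 1.4913)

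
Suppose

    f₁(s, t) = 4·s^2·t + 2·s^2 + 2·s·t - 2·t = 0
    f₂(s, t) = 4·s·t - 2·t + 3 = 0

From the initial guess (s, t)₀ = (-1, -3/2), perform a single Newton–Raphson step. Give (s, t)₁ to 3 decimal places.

(-1.400, 0.900)

At (-1, -3/2): F = (2.000, 12.000).
Jacobian J = [[8·s·t + 4·s + 2·t, 4·s^2 + 2·s - 2], [4·t, 4·s - 2]].
At the point, J = [[5.000, 0.000], [-6.000, -6.000]] (det J = -30.000).
Solving J·Δ = −F gives Δ = (-0.400, 2.400).
Then the next iterate is (s, t)₁ = (-1.400, 0.900).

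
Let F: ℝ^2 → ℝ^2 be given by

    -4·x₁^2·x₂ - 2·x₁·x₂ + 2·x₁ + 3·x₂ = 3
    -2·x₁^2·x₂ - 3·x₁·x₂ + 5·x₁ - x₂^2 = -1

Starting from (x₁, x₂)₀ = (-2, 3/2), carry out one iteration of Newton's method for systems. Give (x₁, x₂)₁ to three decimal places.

(-12.300, -27.100)

At (-2, 3/2): F = (-20.500, -14.250).
Jacobian J = [[-8·x₁·x₂ - 2·x₂ + 2, -4·x₁^2 - 2·x₁ + 3], [-4·x₁·x₂ - 3·x₂ + 5, -2·x₁^2 - 3·x₁ - 2·x₂]].
At the point, J = [[23.000, -9.000], [12.500, -5.000]] (det J = -2.500).
Solving J·Δ = −F gives Δ = (-10.300, -28.600).
Then the next iterate is (x₁, x₂)₁ = (-12.300, -27.100).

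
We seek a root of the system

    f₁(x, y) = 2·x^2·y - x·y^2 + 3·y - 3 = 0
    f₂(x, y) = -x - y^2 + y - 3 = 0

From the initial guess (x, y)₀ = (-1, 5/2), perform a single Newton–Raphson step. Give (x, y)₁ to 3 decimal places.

At (-1, 5/2): F = (15.750, -5.750).
Jacobian J = [[4·x·y - y^2, 2·x^2 - 2·x·y + 3], [-1, -2·y + 1]].
At the point, J = [[-16.250, 10.000], [-1.000, -4.000]] (det J = 75.000).
Solving J·Δ = −F gives Δ = (0.073, -1.456).
Then the next iterate is (x, y)₁ = (-0.927, 1.044).

(-0.927, 1.044)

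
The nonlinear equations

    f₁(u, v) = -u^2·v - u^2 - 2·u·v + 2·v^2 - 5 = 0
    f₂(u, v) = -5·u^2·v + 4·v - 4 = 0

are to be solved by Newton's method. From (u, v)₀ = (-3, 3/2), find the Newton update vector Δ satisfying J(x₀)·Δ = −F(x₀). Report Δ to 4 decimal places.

(1.2289, -0.2488)

At (-3, 3/2): F = (-14.0000, -65.5000).
Jacobian J = [[-2·u·v - 2·u - 2·v, -u^2 - 2·u + 4·v], [-10·u·v, -5·u^2 + 4]].
At the point, J = [[12.0000, 3.0000], [45.0000, -41.0000]] (det J = -627.0000).
Solving J·Δ = −F gives Δ = (1.2289, -0.2488).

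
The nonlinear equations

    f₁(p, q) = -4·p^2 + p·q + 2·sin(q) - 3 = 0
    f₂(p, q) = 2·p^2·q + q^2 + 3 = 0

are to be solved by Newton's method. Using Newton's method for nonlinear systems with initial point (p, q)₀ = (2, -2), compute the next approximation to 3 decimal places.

(0.335, -6.409)

At (2, -2): F = (-24.81859, -9.000).
Jacobian J = [[-8·p + q, p + 2·cos(q)], [4·p·q, 2·p^2 + 2·q]].
At the point, J = [[-18.000, 1.16771], [-16.000, 4.000]] (det J = -53.31670).
Solving J·Δ = −F gives Δ = (-1.665, -4.409).
Then the next iterate is (p, q)₁ = (0.335, -6.409).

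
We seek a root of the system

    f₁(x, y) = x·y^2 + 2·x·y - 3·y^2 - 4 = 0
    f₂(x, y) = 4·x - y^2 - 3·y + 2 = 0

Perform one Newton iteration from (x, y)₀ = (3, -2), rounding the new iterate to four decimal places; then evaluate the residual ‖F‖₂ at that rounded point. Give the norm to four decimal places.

10.9273

At (3, -2): F = (-16.0000, 16.0000).
Jacobian J = [[y^2 + 2·y, 2·x·y + 2·x - 6·y], [4, -2·y - 3]].
At the point, J = [[0.0000, 6.0000], [4.0000, 1.0000]] (det J = -24.0000).
Solving J·Δ = −F gives Δ = (-4.6667, 2.6667).
Then the next iterate is (x, y)₁ = (-1.6667, 0.6667).
Re-evaluating at (-1.6667, 0.6667): F = (-8.296674, -7.111389), so ‖F‖₂ = 10.9273.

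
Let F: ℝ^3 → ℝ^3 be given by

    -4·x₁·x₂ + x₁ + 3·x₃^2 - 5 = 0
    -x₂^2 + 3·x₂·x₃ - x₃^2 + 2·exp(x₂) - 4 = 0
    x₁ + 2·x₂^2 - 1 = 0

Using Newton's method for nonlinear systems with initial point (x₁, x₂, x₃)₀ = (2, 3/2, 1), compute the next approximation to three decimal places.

At (2, 3/2, 1): F = (-12.000, 6.21338, 5.500).
Jacobian J = [[-4·x₂ + 1, -4·x₁, 6·x₃], [0, -2·x₂ + 3·x₃ + 2·exp(x₂), 3·x₂ - 2·x₃], [1, 4·x₂, 0]].
At the point, J = [[-5.000, -8.000, 6.000], [0.000, 8.96338, 2.500], [1.000, 6.000, 0.000]] (det J = 1.21973).
Solving J·Δ = −F gives Δ = (1.730, -1.205, 1.835).
Then the next iterate is (x₁, x₂, x₃)₁ = (3.730, 0.295, 2.835).

(3.730, 0.295, 2.835)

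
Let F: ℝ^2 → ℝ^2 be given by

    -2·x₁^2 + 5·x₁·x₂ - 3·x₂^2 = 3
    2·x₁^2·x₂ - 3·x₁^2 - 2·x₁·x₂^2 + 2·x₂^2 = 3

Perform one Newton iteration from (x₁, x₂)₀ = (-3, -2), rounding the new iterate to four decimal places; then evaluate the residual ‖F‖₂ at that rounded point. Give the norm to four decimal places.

4.4871

At (-3, -2): F = (-3.0000, -34.0000).
Jacobian J = [[-4·x₁ + 5·x₂, 5·x₁ - 6·x₂], [4·x₁·x₂ - 6·x₁ - 2·x₂^2, 2·x₁^2 - 4·x₁·x₂ + 4·x₂]].
At the point, J = [[2.0000, -3.0000], [34.0000, -14.0000]] (det J = 74.0000).
Solving J·Δ = −F gives Δ = (0.8108, -0.4595).
Then the next iterate is (x₁, x₂)₁ = (-2.1892, -2.4595).
Re-evaluating at (-2.1892, -2.4595): F = (-3.810927, -2.368737), so ‖F‖₂ = 4.4871.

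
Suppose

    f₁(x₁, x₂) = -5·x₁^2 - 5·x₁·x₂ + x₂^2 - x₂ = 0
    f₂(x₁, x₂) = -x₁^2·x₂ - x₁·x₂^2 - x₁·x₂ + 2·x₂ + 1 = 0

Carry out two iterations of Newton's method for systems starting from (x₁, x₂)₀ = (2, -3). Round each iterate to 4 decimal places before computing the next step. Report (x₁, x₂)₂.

(0.1003, -0.5625)

At (2, -3): F = (22.0000, -5.0000).
Jacobian J = [[-10·x₁ - 5·x₂, -5·x₁ + 2·x₂ - 1], [-2·x₁·x₂ - x₂^2 - x₂, -x₁^2 - 2·x₁·x₂ - x₁ + 2]].
At the point, J = [[-5.0000, -17.0000], [6.0000, 8.0000]] (det J = 62.0000).
Solving J·Δ = −F gives Δ = (-1.4677, 1.7258).
Then the next iterate is (x₁, x₂)₁ = (0.5323, -1.2742).
Round to (0.5323, -1.2742) and repeat: F = (4.872352, -1.373342), J = [[1.0480, -6.2099], [1.007128, 2.540870]].
Δ = (-0.4320, 0.7117), so (x₁, x₂)₂ = (0.1003, -0.5625).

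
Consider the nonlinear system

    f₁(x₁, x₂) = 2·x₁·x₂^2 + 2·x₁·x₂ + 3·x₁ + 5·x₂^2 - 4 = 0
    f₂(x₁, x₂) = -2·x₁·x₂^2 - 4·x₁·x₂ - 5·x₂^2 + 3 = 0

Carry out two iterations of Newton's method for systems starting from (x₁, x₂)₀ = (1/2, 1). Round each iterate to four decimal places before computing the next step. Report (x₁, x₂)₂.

(0.5257, 0.5553)

At (1/2, 1): F = (4.5000, -5.0000).
Jacobian J = [[2·x₂^2 + 2·x₂ + 3, 4·x₁·x₂ + 2·x₁ + 10·x₂], [-2·x₂^2 - 4·x₂, -4·x₁·x₂ - 4·x₁ - 10·x₂]].
At the point, J = [[7.0000, 13.0000], [-6.0000, -14.0000]] (det J = -20.0000).
Solving J·Δ = −F gives Δ = (0.1000, -0.4000).
Then the next iterate is (x₁, x₂)₁ = (0.6000, 0.6000).
Round to (0.6000, 0.6000) and repeat: F = (0.7520, -0.6720), J = [[4.9200, 8.6400], [-3.1200, -9.8400]].
Δ = (-0.0743, -0.0447), so (x₁, x₂)₂ = (0.5257, 0.5553).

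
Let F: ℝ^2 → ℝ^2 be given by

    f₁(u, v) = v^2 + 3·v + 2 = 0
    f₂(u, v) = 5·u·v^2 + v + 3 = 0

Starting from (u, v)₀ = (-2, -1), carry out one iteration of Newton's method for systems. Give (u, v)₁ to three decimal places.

(-0.400, -1.000)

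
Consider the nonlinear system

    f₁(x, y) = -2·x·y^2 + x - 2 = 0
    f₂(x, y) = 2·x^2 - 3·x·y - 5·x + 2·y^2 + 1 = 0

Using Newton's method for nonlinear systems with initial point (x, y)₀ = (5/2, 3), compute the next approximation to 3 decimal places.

(0.947, 2.397)

At (5/2, 3): F = (-44.500, -3.500).
Jacobian J = [[-2·y^2 + 1, -4·x·y], [4·x - 3·y - 5, -3·x + 4·y]].
At the point, J = [[-17.000, -30.000], [-4.000, 4.500]] (det J = -196.500).
Solving J·Δ = −F gives Δ = (-1.553, -0.603).
Then the next iterate is (x, y)₁ = (0.947, 2.397).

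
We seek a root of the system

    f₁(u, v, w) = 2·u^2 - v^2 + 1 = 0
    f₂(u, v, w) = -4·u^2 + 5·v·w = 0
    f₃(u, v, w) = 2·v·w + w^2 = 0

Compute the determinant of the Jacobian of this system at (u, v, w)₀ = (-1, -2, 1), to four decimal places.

24.0000

J = [[4·u, -2·v, 0], [-8·u, 5·w, 5·v], [0, 2·w, 2·v + 2·w]].
At the point, J = [[-4.0000, 4.0000, 0.0000], [8.0000, 5.0000, -10.0000], [0.0000, 2.0000, -2.0000]].
det J = 24.0000.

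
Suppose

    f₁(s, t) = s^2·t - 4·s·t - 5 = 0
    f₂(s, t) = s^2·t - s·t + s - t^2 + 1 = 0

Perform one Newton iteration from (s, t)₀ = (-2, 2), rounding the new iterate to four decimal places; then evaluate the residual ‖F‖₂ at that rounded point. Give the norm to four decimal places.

At (-2, 2): F = (19.0000, 7.0000).
Jacobian J = [[2·s·t - 4·t, s^2 - 4·s], [2·s·t - t + 1, s^2 - s - 2·t]].
At the point, J = [[-16.0000, 12.0000], [-9.0000, 2.0000]] (det J = 76.0000).
Solving J·Δ = −F gives Δ = (0.6053, -0.7763).
Then the next iterate is (s, t)₁ = (-1.3947, 1.2237).
Re-evaluating at (-1.3947, 1.2237): F = (4.207104, 2.194879), so ‖F‖₂ = 4.7452.

4.7452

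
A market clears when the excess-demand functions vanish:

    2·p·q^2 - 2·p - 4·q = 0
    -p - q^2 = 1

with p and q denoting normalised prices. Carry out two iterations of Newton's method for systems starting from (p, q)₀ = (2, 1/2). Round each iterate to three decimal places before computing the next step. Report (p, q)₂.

At (2, 1/2): F = (-5.000, -3.250).
Jacobian J = [[2·q^2 - 2, 4·p·q - 4], [-1, -2·q]].
At the point, J = [[-1.500, 0.000], [-1.000, -1.000]] (det J = 1.500).
Solving J·Δ = −F gives Δ = (-3.333, 0.083).
Then the next iterate is (p, q)₁ = (-1.333, 0.583).
Round to (-1.333, 0.583) and repeat: F = (-0.57214, -0.00689), J = [[-1.32022, -7.10856], [-1.000, -1.166]].
Δ = (0.111, -0.101), so (p, q)₂ = (-1.222, 0.482).

(-1.222, 0.482)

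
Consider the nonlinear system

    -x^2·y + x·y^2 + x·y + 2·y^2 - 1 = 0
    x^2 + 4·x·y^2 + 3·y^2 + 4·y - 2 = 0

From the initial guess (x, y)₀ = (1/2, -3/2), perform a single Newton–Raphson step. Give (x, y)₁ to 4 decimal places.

(0.9476, -0.7749)

At (1/2, -3/2): F = (4.2500, 3.5000).
Jacobian J = [[-2·x·y + y^2 + y, -x^2 + 2·x·y + x + 4·y], [2·x + 4·y^2, 8·x·y + 6·y + 4]].
At the point, J = [[2.2500, -7.2500], [10.0000, -11.0000]] (det J = 47.7500).
Solving J·Δ = −F gives Δ = (0.4476, 0.7251).
Then the next iterate is (x, y)₁ = (0.9476, -0.7749).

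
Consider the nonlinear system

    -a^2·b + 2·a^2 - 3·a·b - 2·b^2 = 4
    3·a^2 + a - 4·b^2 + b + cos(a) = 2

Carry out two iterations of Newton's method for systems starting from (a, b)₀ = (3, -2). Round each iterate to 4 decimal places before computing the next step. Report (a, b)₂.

(1.2547, -0.8613)

At (3, -2): F = (42.0000, 9.010008).
Jacobian J = [[-2·a·b + 4·a - 3·b, -a^2 - 3·a - 4·b], [6·a - sin(a) + 1, -8·b + 1]].
At the point, J = [[30.0000, -10.0000], [18.858880, 17.0000]] (det J = 698.588800).
Solving J·Δ = −F gives Δ = (-1.1510, 0.7469).
Then the next iterate is (a, b)₁ = (1.8490, -1.2531).
Round to (1.8490, -1.2531) and repeat: F = (10.932128, 2.296636), J = [[15.789264, -3.953401], [11.132450, 11.0248]].
Δ = (-0.5943, 0.3918), so (a, b)₂ = (1.2547, -0.8613).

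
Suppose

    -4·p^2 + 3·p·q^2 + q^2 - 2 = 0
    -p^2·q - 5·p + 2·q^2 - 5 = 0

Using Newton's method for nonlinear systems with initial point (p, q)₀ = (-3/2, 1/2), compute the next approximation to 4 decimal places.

At (-3/2, 1/2): F = (-11.8750, 1.8750).
Jacobian J = [[-8·p + 3·q^2, 6·p·q + 2·q], [-2·p·q - 5, -p^2 + 4·q]].
At the point, J = [[12.7500, -3.5000], [-3.5000, -0.2500]] (det J = -15.4375).
Solving J·Δ = −F gives Δ = (0.6174, -1.1437).
Then the next iterate is (p, q)₁ = (-0.8826, -0.6437).

(-0.8826, -0.6437)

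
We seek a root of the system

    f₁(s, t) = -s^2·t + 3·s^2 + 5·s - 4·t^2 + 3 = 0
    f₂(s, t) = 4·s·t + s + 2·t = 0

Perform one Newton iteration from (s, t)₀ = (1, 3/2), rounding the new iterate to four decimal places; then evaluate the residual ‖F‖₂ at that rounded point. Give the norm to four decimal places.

At (1, 3/2): F = (0.5000, 10.0000).
Jacobian J = [[-2·s·t + 6·s + 5, -s^2 - 8·t], [4·t + 1, 4·s + 2]].
At the point, J = [[8.0000, -13.0000], [7.0000, 6.0000]] (det J = 139.0000).
Solving J·Δ = −F gives Δ = (-0.9568, -0.5504).
Then the next iterate is (s, t)₁ = (0.0432, 0.9496).
Re-evaluating at (0.0432, 0.9496): F = (-0.387134, 2.106491), so ‖F‖₂ = 2.1418.

2.1418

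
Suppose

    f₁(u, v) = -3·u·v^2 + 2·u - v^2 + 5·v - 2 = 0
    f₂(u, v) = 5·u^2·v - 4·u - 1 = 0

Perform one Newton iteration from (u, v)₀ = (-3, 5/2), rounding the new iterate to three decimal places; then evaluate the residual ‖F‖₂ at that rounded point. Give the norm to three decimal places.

40.423

At (-3, 5/2): F = (54.500, 123.500).
Jacobian J = [[-3·v^2 + 2, -6·u·v - 2·v + 5], [10·u·v - 4, 5·u^2]].
At the point, J = [[-16.750, 45.000], [-79.000, 45.000]] (det J = 2801.250).
Solving J·Δ = −F gives Δ = (1.108, -0.799).
Then the next iterate is (u, v)₁ = (-1.892, 1.701).
Re-evaluating at (-1.892, 1.701): F = (16.25054, 37.01304), so ‖F‖₂ = 40.423.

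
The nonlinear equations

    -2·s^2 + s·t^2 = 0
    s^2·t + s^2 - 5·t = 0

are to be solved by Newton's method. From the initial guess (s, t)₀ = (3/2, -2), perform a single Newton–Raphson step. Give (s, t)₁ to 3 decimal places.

(4.890, -2.880)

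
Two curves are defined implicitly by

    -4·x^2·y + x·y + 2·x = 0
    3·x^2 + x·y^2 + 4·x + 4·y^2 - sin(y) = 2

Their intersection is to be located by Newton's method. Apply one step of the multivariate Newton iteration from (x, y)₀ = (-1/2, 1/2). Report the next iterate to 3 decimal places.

At (-1/2, 1/2): F = (-1.750, -2.85443).
Jacobian J = [[-8·x·y + y + 2, -4·x^2 + x], [6·x + y^2 + 4, 2·x·y + 8·y - cos(y)]].
At the point, J = [[4.500, -1.500], [1.250, 2.62242]] (det J = 13.67588).
Solving J·Δ = −F gives Δ = (0.649, 0.779).
Then the next iterate is (x, y)₁ = (0.149, 1.279).

(0.149, 1.279)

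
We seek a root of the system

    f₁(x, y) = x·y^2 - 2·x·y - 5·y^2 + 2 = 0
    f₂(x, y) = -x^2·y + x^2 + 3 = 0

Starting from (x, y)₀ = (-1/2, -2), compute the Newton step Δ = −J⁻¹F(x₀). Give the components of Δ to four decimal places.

At (-1/2, -2): F = (-22.0000, 3.7500).
Jacobian J = [[y^2 - 2·y, 2·x·y - 2·x - 10·y], [-2·x·y + 2·x, -x^2]].
At the point, J = [[8.0000, 23.0000], [-3.0000, -0.2500]] (det J = 67.0000).
Solving J·Δ = −F gives Δ = (1.2052, 0.5373).

(1.2052, 0.5373)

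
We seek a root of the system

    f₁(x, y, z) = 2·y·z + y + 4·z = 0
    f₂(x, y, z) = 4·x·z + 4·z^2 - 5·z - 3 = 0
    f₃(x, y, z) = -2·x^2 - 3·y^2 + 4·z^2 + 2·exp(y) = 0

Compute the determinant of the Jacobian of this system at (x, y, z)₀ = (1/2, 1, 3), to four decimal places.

-2350.5674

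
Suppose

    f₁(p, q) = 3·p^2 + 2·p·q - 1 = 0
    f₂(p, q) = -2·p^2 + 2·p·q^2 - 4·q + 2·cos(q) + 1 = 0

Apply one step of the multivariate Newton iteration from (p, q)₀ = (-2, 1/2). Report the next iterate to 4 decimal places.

(-1.1429, 0.3929)

At (-2, 1/2): F = (9.0000, -8.244835).
Jacobian J = [[6·p + 2·q, 2·p], [-4·p + 2·q^2, 4·p·q - 2·sin(q) - 4]].
At the point, J = [[-11.0000, -4.0000], [8.5000, -8.958851]] (det J = 132.547362).
Solving J·Δ = −F gives Δ = (0.8571, -0.1071).
Then the next iterate is (p, q)₁ = (-1.1429, 0.3929).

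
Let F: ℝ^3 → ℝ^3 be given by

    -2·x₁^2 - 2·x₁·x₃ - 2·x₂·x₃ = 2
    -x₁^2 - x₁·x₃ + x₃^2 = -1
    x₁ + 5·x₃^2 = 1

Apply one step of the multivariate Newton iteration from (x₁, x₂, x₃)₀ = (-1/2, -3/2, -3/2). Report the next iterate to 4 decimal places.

(-0.7679, 0.9369, -0.8679)

At (-1/2, -3/2, -3/2): F = (-8.5000, 2.2500, 9.7500).
Jacobian J = [[-4·x₁ - 2·x₃, -2·x₃, -2·x₁ - 2·x₂], [-2·x₁ - x₃, 0, -x₁ + 2·x₃], [1, 0, 10·x₃]].
At the point, J = [[5.0000, 3.0000, 4.0000], [2.5000, 0.0000, -2.5000], [1.0000, 0.0000, -15.0000]] (det J = 105.0000).
Solving J·Δ = −F gives Δ = (-0.2679, 2.4369, 0.6321).
Then the next iterate is (x₁, x₂, x₃)₁ = (-0.7679, 0.9369, -0.8679).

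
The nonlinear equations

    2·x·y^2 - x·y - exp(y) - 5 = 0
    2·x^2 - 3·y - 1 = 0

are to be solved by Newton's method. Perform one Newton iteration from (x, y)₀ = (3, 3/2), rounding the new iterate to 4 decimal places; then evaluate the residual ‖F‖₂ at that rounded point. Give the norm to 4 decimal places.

2.3061

At (3, 3/2): F = (-0.481689, 12.5000).
Jacobian J = [[2·y^2 - y, 4·x·y - x - exp(y)], [4·x, -3]].
At the point, J = [[3.0000, 10.518311], [12.0000, -3.0000]] (det J = -135.219731).
Solving J·Δ = −F gives Δ = (-0.9616, 0.3201).
Then the next iterate is (x, y)₁ = (2.0384, 1.8201).
Re-evaluating at (2.0384, 1.8201): F = (-1.377091, 1.849849), so ‖F‖₂ = 2.3061.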